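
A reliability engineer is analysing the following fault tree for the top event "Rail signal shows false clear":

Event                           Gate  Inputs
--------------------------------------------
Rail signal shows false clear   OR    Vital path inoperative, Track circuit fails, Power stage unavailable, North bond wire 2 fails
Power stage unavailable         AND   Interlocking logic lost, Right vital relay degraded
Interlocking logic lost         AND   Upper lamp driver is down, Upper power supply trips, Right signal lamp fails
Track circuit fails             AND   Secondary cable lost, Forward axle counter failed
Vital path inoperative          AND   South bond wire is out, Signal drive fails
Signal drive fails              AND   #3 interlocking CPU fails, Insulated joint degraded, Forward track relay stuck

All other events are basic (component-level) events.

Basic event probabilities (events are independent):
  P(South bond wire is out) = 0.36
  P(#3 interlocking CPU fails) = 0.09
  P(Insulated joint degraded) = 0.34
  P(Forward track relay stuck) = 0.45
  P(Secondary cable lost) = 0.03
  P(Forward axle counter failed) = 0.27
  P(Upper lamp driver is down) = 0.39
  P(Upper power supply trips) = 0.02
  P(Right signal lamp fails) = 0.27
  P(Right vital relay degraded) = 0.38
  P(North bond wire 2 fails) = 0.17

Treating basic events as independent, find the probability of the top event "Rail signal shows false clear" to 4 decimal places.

P(Signal drive fails) [AND] = 0.09 × 0.34 × 0.45 = 0.013770
P(Vital path inoperative) [AND] = 0.36 × 0.013770 = 0.004957
P(Track circuit fails) [AND] = 0.03 × 0.27 = 0.008100
P(Interlocking logic lost) [AND] = 0.39 × 0.02 × 0.27 = 0.002106
P(Power stage unavailable) [AND] = 0.002106 × 0.38 = 0.000800
P(Rail signal shows false clear) [OR] = 1 − (1−0.004957) × (1−0.008100) × (1−0.000800) × (1−0.17) = 0.181459
Rounded to 4 decimal places: P(Rail signal shows false clear) ≈ 0.1815.

0.1815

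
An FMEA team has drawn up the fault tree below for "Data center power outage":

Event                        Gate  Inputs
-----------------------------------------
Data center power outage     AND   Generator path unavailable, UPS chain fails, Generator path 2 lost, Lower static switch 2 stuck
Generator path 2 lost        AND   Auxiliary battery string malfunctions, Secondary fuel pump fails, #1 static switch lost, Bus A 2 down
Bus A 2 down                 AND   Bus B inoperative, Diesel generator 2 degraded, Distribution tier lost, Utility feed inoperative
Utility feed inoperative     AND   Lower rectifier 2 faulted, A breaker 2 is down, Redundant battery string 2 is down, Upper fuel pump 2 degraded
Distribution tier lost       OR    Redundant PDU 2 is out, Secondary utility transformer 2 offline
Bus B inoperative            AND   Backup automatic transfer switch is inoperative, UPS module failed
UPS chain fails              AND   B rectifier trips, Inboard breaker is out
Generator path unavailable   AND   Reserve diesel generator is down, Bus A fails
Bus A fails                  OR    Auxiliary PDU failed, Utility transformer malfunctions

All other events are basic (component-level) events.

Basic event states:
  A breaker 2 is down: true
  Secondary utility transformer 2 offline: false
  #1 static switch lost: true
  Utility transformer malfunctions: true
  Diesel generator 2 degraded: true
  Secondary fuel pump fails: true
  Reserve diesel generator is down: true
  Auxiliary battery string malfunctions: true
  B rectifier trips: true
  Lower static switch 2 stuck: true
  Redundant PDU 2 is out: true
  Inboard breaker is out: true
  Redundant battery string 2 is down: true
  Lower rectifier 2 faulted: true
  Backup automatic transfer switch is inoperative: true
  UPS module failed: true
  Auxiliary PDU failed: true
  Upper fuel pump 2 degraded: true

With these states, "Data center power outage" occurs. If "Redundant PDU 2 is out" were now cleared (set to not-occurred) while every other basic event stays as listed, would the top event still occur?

No

Counterfactual: set "Redundant PDU 2 is out" to not occurred.
Bus A fails [OR]: Auxiliary PDU failed=occurs, Utility transformer malfunctions=occurs → at least one input occurs → occurs.
Generator path unavailable [AND]: Reserve diesel generator is down=occurs, Bus A fails=occurs → all inputs occur → occurs.
UPS chain fails [AND]: B rectifier trips=occurs, Inboard breaker is out=occurs → all inputs occur → occurs.
Bus B inoperative [AND]: Backup automatic transfer switch is inoperative=occurs, UPS module failed=occurs → all inputs occur → occurs.
Distribution tier lost [OR]: Redundant PDU 2 is out=not, Secondary utility transformer 2 offline=not → no input occurs → does not occur.
Utility feed inoperative [AND]: Lower rectifier 2 faulted=occurs, A breaker 2 is down=occurs, Redundant battery string 2 is down=occurs, Upper fuel pump 2 degraded=occurs → all inputs occur → occurs.
Bus A 2 down [AND]: Bus B inoperative=occurs, Diesel generator 2 degraded=occurs, Distribution tier lost=not, Utility feed inoperative=occurs → not all inputs occur → does not occur.
Generator path 2 lost [AND]: Auxiliary battery string malfunctions=occurs, Secondary fuel pump fails=occurs, #1 static switch lost=occurs, Bus A 2 down=not → not all inputs occur → does not occur.
Data center power outage [AND]: Generator path unavailable=occurs, UPS chain fails=occurs, Generator path 2 lost=not, Lower static switch 2 stuck=occurs → not all inputs occur → does not occur.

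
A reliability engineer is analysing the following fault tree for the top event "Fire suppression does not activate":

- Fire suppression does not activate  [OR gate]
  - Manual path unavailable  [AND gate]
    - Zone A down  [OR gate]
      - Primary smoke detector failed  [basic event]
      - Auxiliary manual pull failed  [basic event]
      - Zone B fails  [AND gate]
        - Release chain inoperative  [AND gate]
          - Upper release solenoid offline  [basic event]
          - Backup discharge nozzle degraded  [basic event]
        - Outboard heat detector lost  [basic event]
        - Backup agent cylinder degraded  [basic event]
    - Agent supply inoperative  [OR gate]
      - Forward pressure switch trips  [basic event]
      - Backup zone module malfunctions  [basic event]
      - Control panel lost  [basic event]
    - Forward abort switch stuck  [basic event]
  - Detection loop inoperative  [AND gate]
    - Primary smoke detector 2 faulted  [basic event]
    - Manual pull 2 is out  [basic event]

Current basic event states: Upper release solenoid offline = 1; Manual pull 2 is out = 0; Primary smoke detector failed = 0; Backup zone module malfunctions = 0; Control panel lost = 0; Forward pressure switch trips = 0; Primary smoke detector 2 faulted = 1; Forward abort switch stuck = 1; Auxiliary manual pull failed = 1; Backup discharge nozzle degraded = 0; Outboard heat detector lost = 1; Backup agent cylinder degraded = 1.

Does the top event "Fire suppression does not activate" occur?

Release chain inoperative [AND]: Upper release solenoid offline=occurs, Backup discharge nozzle degraded=not → not all inputs occur → does not occur.
Zone B fails [AND]: Release chain inoperative=not, Outboard heat detector lost=occurs, Backup agent cylinder degraded=occurs → not all inputs occur → does not occur.
Zone A down [OR]: Primary smoke detector failed=not, Auxiliary manual pull failed=occurs, Zone B fails=not → at least one input occurs → occurs.
Agent supply inoperative [OR]: Forward pressure switch trips=not, Backup zone module malfunctions=not, Control panel lost=not → no input occurs → does not occur.
Manual path unavailable [AND]: Zone A down=occurs, Agent supply inoperative=not, Forward abort switch stuck=occurs → not all inputs occur → does not occur.
Detection loop inoperative [AND]: Primary smoke detector 2 faulted=occurs, Manual pull 2 is out=not → not all inputs occur → does not occur.
Fire suppression does not activate [OR]: Manual path unavailable=not, Detection loop inoperative=not → no input occurs → does not occur.

No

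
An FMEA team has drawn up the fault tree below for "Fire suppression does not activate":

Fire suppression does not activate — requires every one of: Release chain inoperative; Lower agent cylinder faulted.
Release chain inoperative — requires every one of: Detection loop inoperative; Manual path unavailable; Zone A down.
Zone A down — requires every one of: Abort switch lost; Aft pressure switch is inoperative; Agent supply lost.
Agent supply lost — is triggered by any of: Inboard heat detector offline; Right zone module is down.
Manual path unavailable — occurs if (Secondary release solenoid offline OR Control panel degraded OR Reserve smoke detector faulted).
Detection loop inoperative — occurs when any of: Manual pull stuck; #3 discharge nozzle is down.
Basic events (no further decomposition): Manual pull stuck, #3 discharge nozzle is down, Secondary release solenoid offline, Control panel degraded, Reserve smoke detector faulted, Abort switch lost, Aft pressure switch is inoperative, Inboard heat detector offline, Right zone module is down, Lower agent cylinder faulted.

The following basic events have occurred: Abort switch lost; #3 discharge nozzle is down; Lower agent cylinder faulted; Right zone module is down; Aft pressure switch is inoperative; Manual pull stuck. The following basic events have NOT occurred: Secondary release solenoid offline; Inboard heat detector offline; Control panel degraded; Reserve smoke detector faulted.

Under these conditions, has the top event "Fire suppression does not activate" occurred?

No

Detection loop inoperative [OR]: Manual pull stuck=occurs, #3 discharge nozzle is down=occurs → at least one input occurs → occurs.
Manual path unavailable [OR]: Secondary release solenoid offline=not, Control panel degraded=not, Reserve smoke detector faulted=not → no input occurs → does not occur.
Agent supply lost [OR]: Inboard heat detector offline=not, Right zone module is down=occurs → at least one input occurs → occurs.
Zone A down [AND]: Abort switch lost=occurs, Aft pressure switch is inoperative=occurs, Agent supply lost=occurs → all inputs occur → occurs.
Release chain inoperative [AND]: Detection loop inoperative=occurs, Manual path unavailable=not, Zone A down=occurs → not all inputs occur → does not occur.
Fire suppression does not activate [AND]: Release chain inoperative=not, Lower agent cylinder faulted=occurs → not all inputs occur → does not occur.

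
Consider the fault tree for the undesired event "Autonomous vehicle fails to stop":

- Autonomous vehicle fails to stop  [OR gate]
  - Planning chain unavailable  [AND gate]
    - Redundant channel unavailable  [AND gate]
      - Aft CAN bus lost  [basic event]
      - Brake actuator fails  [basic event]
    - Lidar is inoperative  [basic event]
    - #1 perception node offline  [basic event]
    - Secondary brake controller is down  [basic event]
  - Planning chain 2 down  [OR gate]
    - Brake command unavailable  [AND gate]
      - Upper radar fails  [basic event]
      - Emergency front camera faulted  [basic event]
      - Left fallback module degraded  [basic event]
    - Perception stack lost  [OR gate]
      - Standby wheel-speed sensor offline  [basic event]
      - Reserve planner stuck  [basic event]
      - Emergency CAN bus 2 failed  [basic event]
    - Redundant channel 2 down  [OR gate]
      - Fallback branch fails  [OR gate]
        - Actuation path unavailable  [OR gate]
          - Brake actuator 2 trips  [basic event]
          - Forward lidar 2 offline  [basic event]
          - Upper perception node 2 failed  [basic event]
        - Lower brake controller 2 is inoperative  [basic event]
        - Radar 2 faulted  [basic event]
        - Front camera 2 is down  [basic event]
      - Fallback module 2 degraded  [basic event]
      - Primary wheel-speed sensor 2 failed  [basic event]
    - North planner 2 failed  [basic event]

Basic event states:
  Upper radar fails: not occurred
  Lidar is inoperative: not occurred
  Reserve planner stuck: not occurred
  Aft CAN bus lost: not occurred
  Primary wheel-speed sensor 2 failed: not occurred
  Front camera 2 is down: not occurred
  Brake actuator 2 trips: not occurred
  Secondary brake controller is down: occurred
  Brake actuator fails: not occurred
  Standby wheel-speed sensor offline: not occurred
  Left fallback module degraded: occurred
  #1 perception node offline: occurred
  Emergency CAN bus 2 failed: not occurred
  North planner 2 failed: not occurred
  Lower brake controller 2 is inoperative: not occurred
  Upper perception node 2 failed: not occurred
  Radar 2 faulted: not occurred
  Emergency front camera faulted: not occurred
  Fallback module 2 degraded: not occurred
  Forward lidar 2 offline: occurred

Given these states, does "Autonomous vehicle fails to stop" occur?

Yes

Redundant channel unavailable [AND]: Aft CAN bus lost=not, Brake actuator fails=not → not all inputs occur → does not occur.
Planning chain unavailable [AND]: Redundant channel unavailable=not, Lidar is inoperative=not, #1 perception node offline=occurs, Secondary brake controller is down=occurs → not all inputs occur → does not occur.
Brake command unavailable [AND]: Upper radar fails=not, Emergency front camera faulted=not, Left fallback module degraded=occurs → not all inputs occur → does not occur.
Perception stack lost [OR]: Standby wheel-speed sensor offline=not, Reserve planner stuck=not, Emergency CAN bus 2 failed=not → no input occurs → does not occur.
Actuation path unavailable [OR]: Brake actuator 2 trips=not, Forward lidar 2 offline=occurs, Upper perception node 2 failed=not → at least one input occurs → occurs.
Fallback branch fails [OR]: Actuation path unavailable=occurs, Lower brake controller 2 is inoperative=not, Radar 2 faulted=not, Front camera 2 is down=not → at least one input occurs → occurs.
Redundant channel 2 down [OR]: Fallback branch fails=occurs, Fallback module 2 degraded=not, Primary wheel-speed sensor 2 failed=not → at least one input occurs → occurs.
Planning chain 2 down [OR]: Brake command unavailable=not, Perception stack lost=not, Redundant channel 2 down=occurs, North planner 2 failed=not → at least one input occurs → occurs.
Autonomous vehicle fails to stop [OR]: Planning chain unavailable=not, Planning chain 2 down=occurs → at least one input occurs → occurs.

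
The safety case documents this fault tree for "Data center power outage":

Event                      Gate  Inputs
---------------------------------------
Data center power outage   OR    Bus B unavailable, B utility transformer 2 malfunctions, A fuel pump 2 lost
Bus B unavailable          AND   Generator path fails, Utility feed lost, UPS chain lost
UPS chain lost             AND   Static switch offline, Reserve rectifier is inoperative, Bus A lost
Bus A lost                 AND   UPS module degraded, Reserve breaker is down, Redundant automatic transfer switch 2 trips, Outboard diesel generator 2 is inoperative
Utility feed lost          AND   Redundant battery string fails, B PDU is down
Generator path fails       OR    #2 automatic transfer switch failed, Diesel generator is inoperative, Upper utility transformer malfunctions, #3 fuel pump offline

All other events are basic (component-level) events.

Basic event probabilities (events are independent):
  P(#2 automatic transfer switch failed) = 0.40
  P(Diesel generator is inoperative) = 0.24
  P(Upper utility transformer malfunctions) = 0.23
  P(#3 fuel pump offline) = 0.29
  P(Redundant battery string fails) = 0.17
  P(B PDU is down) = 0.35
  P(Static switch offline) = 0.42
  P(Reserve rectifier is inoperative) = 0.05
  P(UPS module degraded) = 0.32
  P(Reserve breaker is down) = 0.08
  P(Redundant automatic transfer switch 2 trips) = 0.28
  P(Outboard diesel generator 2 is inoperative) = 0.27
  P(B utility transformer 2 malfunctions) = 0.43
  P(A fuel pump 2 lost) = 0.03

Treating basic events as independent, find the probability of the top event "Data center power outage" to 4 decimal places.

0.4471

P(Generator path fails) [OR] = 1 − (1−0.40) × (1−0.24) × (1−0.23) × (1−0.29) = 0.750705
P(Utility feed lost) [AND] = 0.17 × 0.35 = 0.059500
P(Bus A lost) [AND] = 0.32 × 0.08 × 0.28 × 0.27 = 0.001935
P(UPS chain lost) [AND] = 0.42 × 0.05 × 0.001935 = 0.000041
P(Bus B unavailable) [AND] = 0.750705 × 0.059500 × 0.000041 = 0.000002
P(Data center power outage) [OR] = 1 − (1−0.000002) × (1−0.43) × (1−0.03) = 0.447101
Rounded to 4 decimal places: P(Data center power outage) ≈ 0.4471.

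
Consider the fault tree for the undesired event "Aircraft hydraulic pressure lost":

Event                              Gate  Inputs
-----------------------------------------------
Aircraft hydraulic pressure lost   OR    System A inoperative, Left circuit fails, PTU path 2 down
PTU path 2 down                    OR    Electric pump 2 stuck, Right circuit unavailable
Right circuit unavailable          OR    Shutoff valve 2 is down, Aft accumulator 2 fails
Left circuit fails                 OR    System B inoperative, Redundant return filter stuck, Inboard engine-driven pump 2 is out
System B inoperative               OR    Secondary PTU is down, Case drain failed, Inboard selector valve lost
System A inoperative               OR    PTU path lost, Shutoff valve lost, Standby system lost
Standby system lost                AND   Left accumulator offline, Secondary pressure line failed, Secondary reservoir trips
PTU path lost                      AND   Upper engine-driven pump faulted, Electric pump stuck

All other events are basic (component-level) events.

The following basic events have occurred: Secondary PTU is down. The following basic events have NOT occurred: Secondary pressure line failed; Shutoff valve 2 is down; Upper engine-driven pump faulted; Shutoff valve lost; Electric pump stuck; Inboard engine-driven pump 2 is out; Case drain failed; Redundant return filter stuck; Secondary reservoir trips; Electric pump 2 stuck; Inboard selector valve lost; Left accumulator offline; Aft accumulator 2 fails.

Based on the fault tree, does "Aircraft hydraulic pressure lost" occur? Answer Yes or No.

PTU path lost [AND]: Upper engine-driven pump faulted=not, Electric pump stuck=not → not all inputs occur → does not occur.
Standby system lost [AND]: Left accumulator offline=not, Secondary pressure line failed=not, Secondary reservoir trips=not → not all inputs occur → does not occur.
System A inoperative [OR]: PTU path lost=not, Shutoff valve lost=not, Standby system lost=not → no input occurs → does not occur.
System B inoperative [OR]: Secondary PTU is down=occurs, Case drain failed=not, Inboard selector valve lost=not → at least one input occurs → occurs.
Left circuit fails [OR]: System B inoperative=occurs, Redundant return filter stuck=not, Inboard engine-driven pump 2 is out=not → at least one input occurs → occurs.
Right circuit unavailable [OR]: Shutoff valve 2 is down=not, Aft accumulator 2 fails=not → no input occurs → does not occur.
PTU path 2 down [OR]: Electric pump 2 stuck=not, Right circuit unavailable=not → no input occurs → does not occur.
Aircraft hydraulic pressure lost [OR]: System A inoperative=not, Left circuit fails=occurs, PTU path 2 down=not → at least one input occurs → occurs.

Yes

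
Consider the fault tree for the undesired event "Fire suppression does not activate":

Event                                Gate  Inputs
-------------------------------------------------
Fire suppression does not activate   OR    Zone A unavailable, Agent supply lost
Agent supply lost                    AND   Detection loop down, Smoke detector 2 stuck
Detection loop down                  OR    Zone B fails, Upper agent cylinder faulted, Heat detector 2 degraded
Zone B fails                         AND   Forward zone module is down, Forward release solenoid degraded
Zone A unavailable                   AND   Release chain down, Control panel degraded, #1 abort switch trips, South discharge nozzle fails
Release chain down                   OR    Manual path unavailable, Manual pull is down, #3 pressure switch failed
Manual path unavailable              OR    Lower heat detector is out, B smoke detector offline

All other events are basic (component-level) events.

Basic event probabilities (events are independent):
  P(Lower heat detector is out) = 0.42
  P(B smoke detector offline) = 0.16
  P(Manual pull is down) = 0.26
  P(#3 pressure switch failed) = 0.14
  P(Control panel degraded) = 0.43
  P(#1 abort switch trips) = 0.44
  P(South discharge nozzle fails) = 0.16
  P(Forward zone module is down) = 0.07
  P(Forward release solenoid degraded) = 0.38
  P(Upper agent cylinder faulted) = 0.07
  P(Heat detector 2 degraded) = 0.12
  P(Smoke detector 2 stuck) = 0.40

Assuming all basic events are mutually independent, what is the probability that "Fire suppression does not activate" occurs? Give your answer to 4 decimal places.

0.1005

P(Manual path unavailable) [OR] = 1 − (1−0.42) × (1−0.16) = 0.512800
P(Release chain down) [OR] = 1 − (1−0.512800) × (1−0.26) × (1−0.14) = 0.689946
P(Zone A unavailable) [AND] = 0.689946 × 0.43 × 0.44 × 0.16 = 0.020886
P(Zone B fails) [AND] = 0.07 × 0.38 = 0.026600
P(Detection loop down) [OR] = 1 − (1−0.026600) × (1−0.07) × (1−0.12) = 0.203369
P(Agent supply lost) [AND] = 0.203369 × 0.40 = 0.081348
P(Fire suppression does not activate) [OR] = 1 − (1−0.020886) × (1−0.081348) = 0.100535
Rounded to 4 decimal places: P(Fire suppression does not activate) ≈ 0.1005.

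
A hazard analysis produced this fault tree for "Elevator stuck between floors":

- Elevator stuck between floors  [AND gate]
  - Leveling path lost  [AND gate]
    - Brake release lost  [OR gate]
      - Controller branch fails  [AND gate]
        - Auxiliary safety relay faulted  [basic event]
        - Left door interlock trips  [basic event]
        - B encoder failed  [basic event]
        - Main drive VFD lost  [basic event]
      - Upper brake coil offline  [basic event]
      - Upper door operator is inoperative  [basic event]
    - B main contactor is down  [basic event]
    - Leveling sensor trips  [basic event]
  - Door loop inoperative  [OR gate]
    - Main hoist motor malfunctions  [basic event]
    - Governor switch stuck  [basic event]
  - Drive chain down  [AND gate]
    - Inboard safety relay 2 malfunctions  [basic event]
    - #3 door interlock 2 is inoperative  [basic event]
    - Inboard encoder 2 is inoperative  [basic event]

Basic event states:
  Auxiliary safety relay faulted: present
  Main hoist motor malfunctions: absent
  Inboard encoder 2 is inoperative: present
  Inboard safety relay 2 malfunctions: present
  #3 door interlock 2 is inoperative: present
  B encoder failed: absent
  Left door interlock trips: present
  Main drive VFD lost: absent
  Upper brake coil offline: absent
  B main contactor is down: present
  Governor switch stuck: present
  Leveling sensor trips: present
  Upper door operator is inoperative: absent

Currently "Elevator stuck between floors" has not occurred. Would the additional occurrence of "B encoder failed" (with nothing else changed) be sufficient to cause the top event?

Counterfactual: set "B encoder failed" to occurred.
Controller branch fails [AND]: Auxiliary safety relay faulted=occurs, Left door interlock trips=occurs, B encoder failed=occurs, Main drive VFD lost=not → not all inputs occur → does not occur.
Brake release lost [OR]: Controller branch fails=not, Upper brake coil offline=not, Upper door operator is inoperative=not → no input occurs → does not occur.
Leveling path lost [AND]: Brake release lost=not, B main contactor is down=occurs, Leveling sensor trips=occurs → not all inputs occur → does not occur.
Door loop inoperative [OR]: Main hoist motor malfunctions=not, Governor switch stuck=occurs → at least one input occurs → occurs.
Drive chain down [AND]: Inboard safety relay 2 malfunctions=occurs, #3 door interlock 2 is inoperative=occurs, Inboard encoder 2 is inoperative=occurs → all inputs occur → occurs.
Elevator stuck between floors [AND]: Leveling path lost=not, Door loop inoperative=occurs, Drive chain down=occurs → not all inputs occur → does not occur.

No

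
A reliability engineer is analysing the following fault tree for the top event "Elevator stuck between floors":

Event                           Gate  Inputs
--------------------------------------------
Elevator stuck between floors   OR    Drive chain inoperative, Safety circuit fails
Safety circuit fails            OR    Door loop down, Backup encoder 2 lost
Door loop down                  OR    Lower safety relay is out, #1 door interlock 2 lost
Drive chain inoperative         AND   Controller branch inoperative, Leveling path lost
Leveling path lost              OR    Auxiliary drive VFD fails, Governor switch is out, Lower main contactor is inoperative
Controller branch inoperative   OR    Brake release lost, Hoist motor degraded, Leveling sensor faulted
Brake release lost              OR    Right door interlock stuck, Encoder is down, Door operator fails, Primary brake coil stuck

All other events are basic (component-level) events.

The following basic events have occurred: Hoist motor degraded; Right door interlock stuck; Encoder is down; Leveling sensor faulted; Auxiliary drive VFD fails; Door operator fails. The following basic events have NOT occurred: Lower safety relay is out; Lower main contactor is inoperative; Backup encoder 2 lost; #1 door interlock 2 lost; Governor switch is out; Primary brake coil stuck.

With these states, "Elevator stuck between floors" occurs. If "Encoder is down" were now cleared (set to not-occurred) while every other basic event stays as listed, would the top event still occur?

Yes

Counterfactual: set "Encoder is down" to not occurred.
Brake release lost [OR]: Right door interlock stuck=occurs, Encoder is down=not, Door operator fails=occurs, Primary brake coil stuck=not → at least one input occurs → occurs.
Controller branch inoperative [OR]: Brake release lost=occurs, Hoist motor degraded=occurs, Leveling sensor faulted=occurs → at least one input occurs → occurs.
Leveling path lost [OR]: Auxiliary drive VFD fails=occurs, Governor switch is out=not, Lower main contactor is inoperative=not → at least one input occurs → occurs.
Drive chain inoperative [AND]: Controller branch inoperative=occurs, Leveling path lost=occurs → all inputs occur → occurs.
Door loop down [OR]: Lower safety relay is out=not, #1 door interlock 2 lost=not → no input occurs → does not occur.
Safety circuit fails [OR]: Door loop down=not, Backup encoder 2 lost=not → no input occurs → does not occur.
Elevator stuck between floors [OR]: Drive chain inoperative=occurs, Safety circuit fails=not → at least one input occurs → occurs.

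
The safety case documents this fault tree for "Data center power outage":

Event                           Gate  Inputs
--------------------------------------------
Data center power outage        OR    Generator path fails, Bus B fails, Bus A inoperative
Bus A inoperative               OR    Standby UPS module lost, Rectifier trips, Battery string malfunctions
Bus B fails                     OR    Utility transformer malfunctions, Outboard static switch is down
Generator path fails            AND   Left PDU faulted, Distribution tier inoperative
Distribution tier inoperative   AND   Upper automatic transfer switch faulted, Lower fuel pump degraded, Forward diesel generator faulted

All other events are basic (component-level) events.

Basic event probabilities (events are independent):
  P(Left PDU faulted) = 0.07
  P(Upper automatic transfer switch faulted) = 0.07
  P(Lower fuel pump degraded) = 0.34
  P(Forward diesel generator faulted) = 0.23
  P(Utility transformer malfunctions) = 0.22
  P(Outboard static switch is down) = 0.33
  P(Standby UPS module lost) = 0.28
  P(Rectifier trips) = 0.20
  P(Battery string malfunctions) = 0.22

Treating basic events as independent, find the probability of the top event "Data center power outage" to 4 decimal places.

0.7653

P(Distribution tier inoperative) [AND] = 0.07 × 0.34 × 0.23 = 0.005474
P(Generator path fails) [AND] = 0.07 × 0.005474 = 0.000383
P(Bus B fails) [OR] = 1 − (1−0.22) × (1−0.33) = 0.477400
P(Bus A inoperative) [OR] = 1 − (1−0.28) × (1−0.20) × (1−0.22) = 0.550720
P(Data center power outage) [OR] = 1 − (1−0.000383) × (1−0.477400) × (1−0.550720) = 0.765296
Rounded to 4 decimal places: P(Data center power outage) ≈ 0.7653.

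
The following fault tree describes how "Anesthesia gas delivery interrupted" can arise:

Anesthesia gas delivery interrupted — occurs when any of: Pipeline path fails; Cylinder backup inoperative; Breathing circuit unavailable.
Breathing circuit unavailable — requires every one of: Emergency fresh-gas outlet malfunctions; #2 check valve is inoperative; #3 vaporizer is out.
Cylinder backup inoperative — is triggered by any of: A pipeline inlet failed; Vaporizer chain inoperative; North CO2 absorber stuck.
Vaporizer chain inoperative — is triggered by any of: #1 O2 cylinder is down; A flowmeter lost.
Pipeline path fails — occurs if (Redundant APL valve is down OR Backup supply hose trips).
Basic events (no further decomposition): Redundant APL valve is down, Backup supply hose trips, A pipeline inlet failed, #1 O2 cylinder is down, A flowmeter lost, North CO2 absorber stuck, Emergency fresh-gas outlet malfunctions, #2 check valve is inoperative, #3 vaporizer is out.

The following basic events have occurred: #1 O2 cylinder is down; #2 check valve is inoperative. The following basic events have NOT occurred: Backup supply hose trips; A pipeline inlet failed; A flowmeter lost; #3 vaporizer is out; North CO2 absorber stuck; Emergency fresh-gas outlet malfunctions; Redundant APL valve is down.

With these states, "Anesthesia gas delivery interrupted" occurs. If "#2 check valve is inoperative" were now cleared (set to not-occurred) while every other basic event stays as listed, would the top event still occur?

Counterfactual: set "#2 check valve is inoperative" to not occurred.
Pipeline path fails [OR]: Redundant APL valve is down=not, Backup supply hose trips=not → no input occurs → does not occur.
Vaporizer chain inoperative [OR]: #1 O2 cylinder is down=occurs, A flowmeter lost=not → at least one input occurs → occurs.
Cylinder backup inoperative [OR]: A pipeline inlet failed=not, Vaporizer chain inoperative=occurs, North CO2 absorber stuck=not → at least one input occurs → occurs.
Breathing circuit unavailable [AND]: Emergency fresh-gas outlet malfunctions=not, #2 check valve is inoperative=not, #3 vaporizer is out=not → not all inputs occur → does not occur.
Anesthesia gas delivery interrupted [OR]: Pipeline path fails=not, Cylinder backup inoperative=occurs, Breathing circuit unavailable=not → at least one input occurs → occurs.

Yes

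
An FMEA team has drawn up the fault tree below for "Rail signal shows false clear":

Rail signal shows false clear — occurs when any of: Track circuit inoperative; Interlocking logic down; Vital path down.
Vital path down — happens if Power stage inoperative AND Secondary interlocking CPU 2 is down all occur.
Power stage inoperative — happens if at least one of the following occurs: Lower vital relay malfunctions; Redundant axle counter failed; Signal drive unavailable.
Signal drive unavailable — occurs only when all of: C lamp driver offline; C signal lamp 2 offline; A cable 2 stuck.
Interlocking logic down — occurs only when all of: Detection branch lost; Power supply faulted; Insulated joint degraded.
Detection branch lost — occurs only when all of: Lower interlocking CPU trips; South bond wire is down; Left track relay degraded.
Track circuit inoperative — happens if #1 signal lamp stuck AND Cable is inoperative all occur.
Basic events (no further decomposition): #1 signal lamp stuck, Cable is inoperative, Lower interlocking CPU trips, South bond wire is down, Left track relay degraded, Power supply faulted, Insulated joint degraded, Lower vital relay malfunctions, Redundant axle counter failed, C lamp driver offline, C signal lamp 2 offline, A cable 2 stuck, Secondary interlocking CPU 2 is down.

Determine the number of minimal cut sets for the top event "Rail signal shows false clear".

Track circuit inoperative [AND]: one cut set from each child combined → 1 × 1 = 1 cut set(s).
Detection branch lost [AND]: one cut set from each child combined → 1 × 1 × 1 = 1 cut set(s).
Interlocking logic down [AND]: one cut set from each child combined → 1 × 1 × 1 = 1 cut set(s).
Signal drive unavailable [AND]: one cut set from each child combined → 1 × 1 × 1 = 1 cut set(s).
Power stage inoperative [OR]: union of children's cut sets → 3 cut set(s).
Vital path down [AND]: one cut set from each child combined → 3 × 1 = 3 cut set(s).
Rail signal shows false clear [OR]: union of children's cut sets → 5 cut set(s).
Minimal cut sets: {#1 signal lamp stuck, Cable is inoperative}; {Insulated joint degraded, Left track relay degraded, Lower interlocking CPU trips, Power supply faulted, South bond wire is down}; {Lower vital relay malfunctions, Secondary interlocking CPU 2 is down}; {Redundant axle counter failed, Secondary interlocking CPU 2 is down}; {A cable 2 stuck, C lamp driver offline, C signal lamp 2 offline, Secondary interlocking CPU 2 is down}.

5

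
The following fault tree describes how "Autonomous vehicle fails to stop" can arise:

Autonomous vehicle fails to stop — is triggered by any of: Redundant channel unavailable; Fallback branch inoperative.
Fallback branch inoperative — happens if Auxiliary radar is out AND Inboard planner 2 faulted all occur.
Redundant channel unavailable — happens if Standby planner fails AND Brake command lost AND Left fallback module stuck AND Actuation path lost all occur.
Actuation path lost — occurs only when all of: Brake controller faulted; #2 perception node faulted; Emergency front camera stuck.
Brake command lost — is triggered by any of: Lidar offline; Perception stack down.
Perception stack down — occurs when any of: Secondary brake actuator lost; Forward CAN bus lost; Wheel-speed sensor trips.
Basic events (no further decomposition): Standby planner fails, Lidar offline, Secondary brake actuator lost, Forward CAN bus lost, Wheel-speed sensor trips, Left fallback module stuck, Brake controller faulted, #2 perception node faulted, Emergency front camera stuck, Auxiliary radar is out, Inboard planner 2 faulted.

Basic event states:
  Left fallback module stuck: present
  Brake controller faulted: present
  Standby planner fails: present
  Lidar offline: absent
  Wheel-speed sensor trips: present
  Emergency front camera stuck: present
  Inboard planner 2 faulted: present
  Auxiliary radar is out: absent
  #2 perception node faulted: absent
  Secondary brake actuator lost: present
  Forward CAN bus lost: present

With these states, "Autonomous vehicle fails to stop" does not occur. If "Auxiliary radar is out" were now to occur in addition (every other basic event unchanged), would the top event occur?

Yes

Counterfactual: set "Auxiliary radar is out" to occurred.
Perception stack down [OR]: Secondary brake actuator lost=occurs, Forward CAN bus lost=occurs, Wheel-speed sensor trips=occurs → at least one input occurs → occurs.
Brake command lost [OR]: Lidar offline=not, Perception stack down=occurs → at least one input occurs → occurs.
Actuation path lost [AND]: Brake controller faulted=occurs, #2 perception node faulted=not, Emergency front camera stuck=occurs → not all inputs occur → does not occur.
Redundant channel unavailable [AND]: Standby planner fails=occurs, Brake command lost=occurs, Left fallback module stuck=occurs, Actuation path lost=not → not all inputs occur → does not occur.
Fallback branch inoperative [AND]: Auxiliary radar is out=occurs, Inboard planner 2 faulted=occurs → all inputs occur → occurs.
Autonomous vehicle fails to stop [OR]: Redundant channel unavailable=not, Fallback branch inoperative=occurs → at least one input occurs → occurs.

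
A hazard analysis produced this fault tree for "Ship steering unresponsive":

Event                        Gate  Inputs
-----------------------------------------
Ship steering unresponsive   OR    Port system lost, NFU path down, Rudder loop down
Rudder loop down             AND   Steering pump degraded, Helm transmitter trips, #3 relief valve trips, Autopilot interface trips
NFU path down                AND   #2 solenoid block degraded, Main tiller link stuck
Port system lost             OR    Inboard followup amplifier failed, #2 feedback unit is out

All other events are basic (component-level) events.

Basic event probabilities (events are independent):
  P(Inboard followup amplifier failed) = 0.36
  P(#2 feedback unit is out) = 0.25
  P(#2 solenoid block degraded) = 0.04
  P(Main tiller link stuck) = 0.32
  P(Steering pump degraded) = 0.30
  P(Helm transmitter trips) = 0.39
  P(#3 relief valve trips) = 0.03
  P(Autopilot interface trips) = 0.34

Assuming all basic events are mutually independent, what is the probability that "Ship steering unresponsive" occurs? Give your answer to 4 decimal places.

0.5267

P(Port system lost) [OR] = 1 − (1−0.36) × (1−0.25) = 0.520000
P(NFU path down) [AND] = 0.04 × 0.32 = 0.012800
P(Rudder loop down) [AND] = 0.30 × 0.39 × 0.03 × 0.34 = 0.001193
P(Ship steering unresponsive) [OR] = 1 − (1−0.520000) × (1−0.012800) × (1−0.001193) = 0.526709
Rounded to 4 decimal places: P(Ship steering unresponsive) ≈ 0.5267.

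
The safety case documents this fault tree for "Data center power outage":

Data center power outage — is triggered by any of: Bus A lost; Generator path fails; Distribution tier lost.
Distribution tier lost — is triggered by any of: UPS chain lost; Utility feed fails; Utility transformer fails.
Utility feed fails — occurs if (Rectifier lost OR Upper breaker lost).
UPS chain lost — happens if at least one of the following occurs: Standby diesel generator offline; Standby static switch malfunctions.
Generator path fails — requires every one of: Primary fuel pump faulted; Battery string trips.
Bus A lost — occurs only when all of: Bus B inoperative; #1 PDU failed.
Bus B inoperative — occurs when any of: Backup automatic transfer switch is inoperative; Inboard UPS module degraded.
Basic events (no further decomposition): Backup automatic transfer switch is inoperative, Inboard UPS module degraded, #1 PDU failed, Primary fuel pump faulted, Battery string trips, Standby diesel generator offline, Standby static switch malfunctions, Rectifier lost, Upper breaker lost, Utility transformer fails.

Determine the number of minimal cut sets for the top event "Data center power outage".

Bus B inoperative [OR]: union of children's cut sets → 2 cut set(s).
Bus A lost [AND]: one cut set from each child combined → 2 × 1 = 2 cut set(s).
Generator path fails [AND]: one cut set from each child combined → 1 × 1 = 1 cut set(s).
UPS chain lost [OR]: union of children's cut sets → 2 cut set(s).
Utility feed fails [OR]: union of children's cut sets → 2 cut set(s).
Distribution tier lost [OR]: union of children's cut sets → 5 cut set(s).
Data center power outage [OR]: union of children's cut sets → 8 cut set(s).
Minimal cut sets: {#1 PDU failed, Backup automatic transfer switch is inoperative}; {#1 PDU failed, Inboard UPS module degraded}; {Battery string trips, Primary fuel pump faulted}; {Standby diesel generator offline}; {Standby static switch malfunctions}; {Rectifier lost}; {Upper breaker lost}; {Utility transformer fails}.

8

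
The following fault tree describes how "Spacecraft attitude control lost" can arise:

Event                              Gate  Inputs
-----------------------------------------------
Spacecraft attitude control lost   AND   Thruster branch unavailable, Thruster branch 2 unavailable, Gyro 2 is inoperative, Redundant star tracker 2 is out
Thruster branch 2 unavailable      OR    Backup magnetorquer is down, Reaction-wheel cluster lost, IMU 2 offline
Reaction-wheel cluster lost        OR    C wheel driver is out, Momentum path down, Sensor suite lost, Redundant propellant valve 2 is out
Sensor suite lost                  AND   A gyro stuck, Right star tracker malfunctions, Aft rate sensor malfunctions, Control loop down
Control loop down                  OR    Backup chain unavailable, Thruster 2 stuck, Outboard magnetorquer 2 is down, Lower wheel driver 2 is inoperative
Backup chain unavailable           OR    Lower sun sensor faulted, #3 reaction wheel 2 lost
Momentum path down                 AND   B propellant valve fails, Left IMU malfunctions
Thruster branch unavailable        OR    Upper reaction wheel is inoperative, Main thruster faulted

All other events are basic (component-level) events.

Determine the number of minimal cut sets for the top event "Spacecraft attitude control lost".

20

Thruster branch unavailable [OR]: union of children's cut sets → 2 cut set(s).
Momentum path down [AND]: one cut set from each child combined → 1 × 1 = 1 cut set(s).
Backup chain unavailable [OR]: union of children's cut sets → 2 cut set(s).
Control loop down [OR]: union of children's cut sets → 5 cut set(s).
Sensor suite lost [AND]: one cut set from each child combined → 1 × 1 × 1 × 5 = 5 cut set(s).
Reaction-wheel cluster lost [OR]: union of children's cut sets → 8 cut set(s).
Thruster branch 2 unavailable [OR]: union of children's cut sets → 10 cut set(s).
Spacecraft attitude control lost [AND]: one cut set from each child combined → 2 × 10 × 1 × 1 = 20 cut set(s).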